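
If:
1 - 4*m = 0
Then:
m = 1/4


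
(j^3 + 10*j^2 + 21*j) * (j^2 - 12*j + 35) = j^5 - 2*j^4 - 64*j^3 + 98*j^2 + 735*j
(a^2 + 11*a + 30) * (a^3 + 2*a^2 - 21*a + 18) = a^5 + 13*a^4 + 31*a^3 - 153*a^2 - 432*a + 540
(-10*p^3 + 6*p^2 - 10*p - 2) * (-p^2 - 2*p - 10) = 10*p^5 + 14*p^4 + 98*p^3 - 38*p^2 + 104*p + 20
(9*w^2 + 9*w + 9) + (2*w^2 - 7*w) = 11*w^2 + 2*w + 9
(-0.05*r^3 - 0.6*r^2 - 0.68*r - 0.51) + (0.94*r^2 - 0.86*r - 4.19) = -0.05*r^3 + 0.34*r^2 - 1.54*r - 4.7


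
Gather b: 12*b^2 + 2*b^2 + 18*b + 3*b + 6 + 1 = 14*b^2 + 21*b + 7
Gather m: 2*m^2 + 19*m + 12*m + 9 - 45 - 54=2*m^2 + 31*m - 90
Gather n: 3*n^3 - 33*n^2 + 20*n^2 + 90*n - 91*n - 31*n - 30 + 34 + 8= 3*n^3 - 13*n^2 - 32*n + 12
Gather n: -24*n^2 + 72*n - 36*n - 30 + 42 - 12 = -24*n^2 + 36*n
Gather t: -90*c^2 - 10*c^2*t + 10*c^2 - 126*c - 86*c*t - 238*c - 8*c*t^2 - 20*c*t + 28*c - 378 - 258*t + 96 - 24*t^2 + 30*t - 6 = -80*c^2 - 336*c + t^2*(-8*c - 24) + t*(-10*c^2 - 106*c - 228) - 288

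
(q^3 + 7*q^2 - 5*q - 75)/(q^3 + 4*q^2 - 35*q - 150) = (q - 3)/(q - 6)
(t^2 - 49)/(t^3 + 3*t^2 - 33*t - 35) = (t - 7)/(t^2 - 4*t - 5)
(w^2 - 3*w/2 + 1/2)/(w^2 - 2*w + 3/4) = 2*(w - 1)/(2*w - 3)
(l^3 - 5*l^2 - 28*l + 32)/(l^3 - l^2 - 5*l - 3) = (-l^3 + 5*l^2 + 28*l - 32)/(-l^3 + l^2 + 5*l + 3)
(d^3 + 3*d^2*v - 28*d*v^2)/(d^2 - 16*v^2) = d*(d + 7*v)/(d + 4*v)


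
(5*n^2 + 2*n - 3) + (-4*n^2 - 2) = n^2 + 2*n - 5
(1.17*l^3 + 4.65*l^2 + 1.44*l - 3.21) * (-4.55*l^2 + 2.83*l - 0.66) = -5.3235*l^5 - 17.8464*l^4 + 5.8353*l^3 + 15.6117*l^2 - 10.0347*l + 2.1186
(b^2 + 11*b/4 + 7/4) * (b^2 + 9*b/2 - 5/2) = b^4 + 29*b^3/4 + 93*b^2/8 + b - 35/8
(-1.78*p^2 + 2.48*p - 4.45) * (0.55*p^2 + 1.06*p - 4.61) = -0.979*p^4 - 0.5228*p^3 + 8.3871*p^2 - 16.1498*p + 20.5145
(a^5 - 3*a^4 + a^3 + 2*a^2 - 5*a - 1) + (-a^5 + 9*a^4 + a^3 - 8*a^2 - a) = 6*a^4 + 2*a^3 - 6*a^2 - 6*a - 1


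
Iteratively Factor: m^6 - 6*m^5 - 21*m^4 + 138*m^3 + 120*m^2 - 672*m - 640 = (m + 2)*(m^5 - 8*m^4 - 5*m^3 + 148*m^2 - 176*m - 320) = (m - 4)*(m + 2)*(m^4 - 4*m^3 - 21*m^2 + 64*m + 80) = (m - 4)^2*(m + 2)*(m^3 - 21*m - 20) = (m - 4)^2*(m + 2)*(m + 4)*(m^2 - 4*m - 5) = (m - 5)*(m - 4)^2*(m + 2)*(m + 4)*(m + 1)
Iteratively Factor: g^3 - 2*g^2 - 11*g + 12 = (g - 1)*(g^2 - g - 12) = (g - 4)*(g - 1)*(g + 3)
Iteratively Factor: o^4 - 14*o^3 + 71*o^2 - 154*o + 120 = (o - 5)*(o^3 - 9*o^2 + 26*o - 24) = (o - 5)*(o - 4)*(o^2 - 5*o + 6) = (o - 5)*(o - 4)*(o - 3)*(o - 2)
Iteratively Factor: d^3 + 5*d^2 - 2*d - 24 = (d + 4)*(d^2 + d - 6) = (d - 2)*(d + 4)*(d + 3)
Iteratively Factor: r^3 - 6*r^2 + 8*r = (r - 4)*(r^2 - 2*r) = (r - 4)*(r - 2)*(r)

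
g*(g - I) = g^2 - I*g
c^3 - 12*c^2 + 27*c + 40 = (c - 8)*(c - 5)*(c + 1)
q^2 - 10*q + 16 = (q - 8)*(q - 2)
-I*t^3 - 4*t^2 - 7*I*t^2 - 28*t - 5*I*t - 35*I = (t + 7)*(t - 5*I)*(-I*t + 1)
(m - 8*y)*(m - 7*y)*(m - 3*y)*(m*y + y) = m^4*y - 18*m^3*y^2 + m^3*y + 101*m^2*y^3 - 18*m^2*y^2 - 168*m*y^4 + 101*m*y^3 - 168*y^4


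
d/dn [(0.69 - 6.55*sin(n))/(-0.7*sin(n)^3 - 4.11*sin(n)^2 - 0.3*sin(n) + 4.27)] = (-9.17*sin(n)^3 - 25.4715*sin(n)^2 + 5.6718*sin(n) - 27.7615)*cos(n)/(0.49*sin(n)^6 + 5.754*sin(n)^5 + 17.3121*sin(n)^4 - 3.512*sin(n)^3 - 35.0094*sin(n)^2 - 2.562*sin(n) + 18.2329)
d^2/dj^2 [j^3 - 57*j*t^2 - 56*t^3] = 6*j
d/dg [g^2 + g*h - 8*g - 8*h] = 2*g + h - 8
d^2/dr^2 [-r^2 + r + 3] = -2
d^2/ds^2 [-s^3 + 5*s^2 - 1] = 10 - 6*s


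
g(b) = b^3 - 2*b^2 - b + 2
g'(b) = 3*b^2 - 4*b - 1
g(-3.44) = -58.93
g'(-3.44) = 48.26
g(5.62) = 110.72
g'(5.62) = 71.27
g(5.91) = 132.66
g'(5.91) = 80.14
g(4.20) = 36.61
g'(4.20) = 35.12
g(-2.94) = -37.76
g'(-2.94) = 36.69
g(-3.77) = -76.24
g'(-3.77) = 56.72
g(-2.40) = -20.94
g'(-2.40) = 25.88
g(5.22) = 84.52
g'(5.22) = 59.87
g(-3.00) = -40.00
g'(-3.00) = 38.00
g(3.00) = 8.00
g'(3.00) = 14.00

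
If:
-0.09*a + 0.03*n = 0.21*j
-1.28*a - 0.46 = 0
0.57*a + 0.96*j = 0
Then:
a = -0.36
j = 0.21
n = 0.42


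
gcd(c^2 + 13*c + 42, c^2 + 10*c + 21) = c + 7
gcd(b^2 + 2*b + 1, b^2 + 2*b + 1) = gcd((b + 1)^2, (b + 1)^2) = b^2 + 2*b + 1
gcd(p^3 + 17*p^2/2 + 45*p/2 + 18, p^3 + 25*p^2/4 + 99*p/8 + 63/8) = p^2 + 9*p/2 + 9/2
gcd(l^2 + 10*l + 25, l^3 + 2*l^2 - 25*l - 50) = l + 5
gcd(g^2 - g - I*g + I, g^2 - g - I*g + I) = g^2 + g*(-1 - I) + I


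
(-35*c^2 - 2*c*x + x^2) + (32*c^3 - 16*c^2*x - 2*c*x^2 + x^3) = 32*c^3 - 16*c^2*x - 35*c^2 - 2*c*x^2 - 2*c*x + x^3 + x^2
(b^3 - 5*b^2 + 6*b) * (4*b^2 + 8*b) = 4*b^5 - 12*b^4 - 16*b^3 + 48*b^2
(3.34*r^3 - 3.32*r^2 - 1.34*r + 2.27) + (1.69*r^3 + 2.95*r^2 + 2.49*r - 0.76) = 5.03*r^3 - 0.37*r^2 + 1.15*r + 1.51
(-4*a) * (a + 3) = -4*a^2 - 12*a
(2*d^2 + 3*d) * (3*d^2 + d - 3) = 6*d^4 + 11*d^3 - 3*d^2 - 9*d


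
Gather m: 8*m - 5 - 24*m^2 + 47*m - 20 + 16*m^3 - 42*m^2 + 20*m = 16*m^3 - 66*m^2 + 75*m - 25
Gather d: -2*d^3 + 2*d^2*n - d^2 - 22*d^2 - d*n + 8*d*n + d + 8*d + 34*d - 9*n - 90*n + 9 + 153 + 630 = -2*d^3 + d^2*(2*n - 23) + d*(7*n + 43) - 99*n + 792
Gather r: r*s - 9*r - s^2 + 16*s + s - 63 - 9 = r*(s - 9) - s^2 + 17*s - 72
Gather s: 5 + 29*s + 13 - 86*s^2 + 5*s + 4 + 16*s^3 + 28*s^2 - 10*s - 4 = 16*s^3 - 58*s^2 + 24*s + 18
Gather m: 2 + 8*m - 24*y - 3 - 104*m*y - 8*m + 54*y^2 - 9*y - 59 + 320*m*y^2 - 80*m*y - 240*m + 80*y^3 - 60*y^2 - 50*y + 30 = m*(320*y^2 - 184*y - 240) + 80*y^3 - 6*y^2 - 83*y - 30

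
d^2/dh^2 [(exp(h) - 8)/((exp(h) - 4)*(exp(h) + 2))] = (exp(4*h) - 30*exp(3*h) + 96*exp(2*h) - 304*exp(h) + 192)*exp(h)/(exp(6*h) - 6*exp(5*h) - 12*exp(4*h) + 88*exp(3*h) + 96*exp(2*h) - 384*exp(h) - 512)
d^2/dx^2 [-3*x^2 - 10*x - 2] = -6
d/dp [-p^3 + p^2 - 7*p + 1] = -3*p^2 + 2*p - 7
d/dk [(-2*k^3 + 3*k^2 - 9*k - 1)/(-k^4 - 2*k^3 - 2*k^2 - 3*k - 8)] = (-2*k^6 + 6*k^5 - 17*k^4 - 28*k^3 + 15*k^2 - 52*k + 69)/(k^8 + 4*k^7 + 8*k^6 + 14*k^5 + 32*k^4 + 44*k^3 + 41*k^2 + 48*k + 64)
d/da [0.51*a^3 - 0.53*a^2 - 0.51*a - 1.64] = 1.53*a^2 - 1.06*a - 0.51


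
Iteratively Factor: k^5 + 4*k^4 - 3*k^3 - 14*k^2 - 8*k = (k)*(k^4 + 4*k^3 - 3*k^2 - 14*k - 8) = k*(k + 1)*(k^3 + 3*k^2 - 6*k - 8) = k*(k + 1)^2*(k^2 + 2*k - 8) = k*(k - 2)*(k + 1)^2*(k + 4)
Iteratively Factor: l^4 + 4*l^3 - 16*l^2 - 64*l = (l + 4)*(l^3 - 16*l) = (l - 4)*(l + 4)*(l^2 + 4*l) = (l - 4)*(l + 4)^2*(l)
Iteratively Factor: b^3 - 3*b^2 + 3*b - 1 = (b - 1)*(b^2 - 2*b + 1) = (b - 1)^2*(b - 1)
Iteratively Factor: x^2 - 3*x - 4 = (x + 1)*(x - 4)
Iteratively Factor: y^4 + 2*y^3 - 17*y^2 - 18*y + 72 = (y - 3)*(y^3 + 5*y^2 - 2*y - 24) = (y - 3)*(y - 2)*(y^2 + 7*y + 12) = (y - 3)*(y - 2)*(y + 4)*(y + 3)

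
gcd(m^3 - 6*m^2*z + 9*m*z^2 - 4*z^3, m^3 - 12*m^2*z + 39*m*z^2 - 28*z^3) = m^2 - 5*m*z + 4*z^2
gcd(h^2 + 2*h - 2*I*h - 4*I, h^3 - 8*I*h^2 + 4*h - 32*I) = h - 2*I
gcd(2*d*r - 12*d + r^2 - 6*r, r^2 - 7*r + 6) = r - 6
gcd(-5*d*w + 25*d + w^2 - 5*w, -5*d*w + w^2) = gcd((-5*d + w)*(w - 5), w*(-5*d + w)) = -5*d + w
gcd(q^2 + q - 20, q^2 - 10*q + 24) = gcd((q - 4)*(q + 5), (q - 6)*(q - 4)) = q - 4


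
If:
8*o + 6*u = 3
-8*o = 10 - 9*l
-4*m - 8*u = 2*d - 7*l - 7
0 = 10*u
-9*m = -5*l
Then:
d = 563/81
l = 13/9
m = 65/81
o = 3/8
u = 0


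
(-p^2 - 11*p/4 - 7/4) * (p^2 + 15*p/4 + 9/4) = -p^4 - 13*p^3/2 - 229*p^2/16 - 51*p/4 - 63/16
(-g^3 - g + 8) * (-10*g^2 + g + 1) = 10*g^5 - g^4 + 9*g^3 - 81*g^2 + 7*g + 8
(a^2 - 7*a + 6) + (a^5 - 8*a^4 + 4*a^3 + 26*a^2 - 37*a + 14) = a^5 - 8*a^4 + 4*a^3 + 27*a^2 - 44*a + 20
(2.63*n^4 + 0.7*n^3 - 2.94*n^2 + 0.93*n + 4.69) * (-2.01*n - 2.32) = -5.2863*n^5 - 7.5086*n^4 + 4.2854*n^3 + 4.9515*n^2 - 11.5845*n - 10.8808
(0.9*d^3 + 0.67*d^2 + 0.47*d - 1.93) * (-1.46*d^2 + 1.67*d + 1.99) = -1.314*d^5 + 0.5248*d^4 + 2.2237*d^3 + 4.936*d^2 - 2.2878*d - 3.8407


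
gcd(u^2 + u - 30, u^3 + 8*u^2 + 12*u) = u + 6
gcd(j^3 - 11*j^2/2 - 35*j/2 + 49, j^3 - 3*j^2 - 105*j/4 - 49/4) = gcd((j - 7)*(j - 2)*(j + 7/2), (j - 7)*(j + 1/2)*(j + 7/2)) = j^2 - 7*j/2 - 49/2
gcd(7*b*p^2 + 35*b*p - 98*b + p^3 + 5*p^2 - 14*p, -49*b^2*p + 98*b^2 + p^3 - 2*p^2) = 7*b*p - 14*b + p^2 - 2*p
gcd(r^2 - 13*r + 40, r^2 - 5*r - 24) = r - 8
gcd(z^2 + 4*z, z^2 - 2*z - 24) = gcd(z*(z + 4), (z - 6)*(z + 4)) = z + 4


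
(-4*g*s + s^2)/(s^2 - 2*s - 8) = s*(4*g - s)/(-s^2 + 2*s + 8)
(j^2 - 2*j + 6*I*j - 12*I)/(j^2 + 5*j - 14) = (j + 6*I)/(j + 7)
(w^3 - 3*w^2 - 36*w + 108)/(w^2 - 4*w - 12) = (w^2 + 3*w - 18)/(w + 2)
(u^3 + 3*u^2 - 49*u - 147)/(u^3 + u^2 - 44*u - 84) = (u^2 + 10*u + 21)/(u^2 + 8*u + 12)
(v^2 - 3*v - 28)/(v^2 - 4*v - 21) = (v + 4)/(v + 3)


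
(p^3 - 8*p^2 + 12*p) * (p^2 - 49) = p^5 - 8*p^4 - 37*p^3 + 392*p^2 - 588*p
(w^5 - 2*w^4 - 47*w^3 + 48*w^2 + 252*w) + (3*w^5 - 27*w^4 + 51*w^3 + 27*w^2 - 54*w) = 4*w^5 - 29*w^4 + 4*w^3 + 75*w^2 + 198*w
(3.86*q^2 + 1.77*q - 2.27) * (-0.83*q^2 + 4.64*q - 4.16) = -3.2038*q^4 + 16.4413*q^3 - 5.9607*q^2 - 17.896*q + 9.4432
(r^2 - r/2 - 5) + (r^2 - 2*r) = 2*r^2 - 5*r/2 - 5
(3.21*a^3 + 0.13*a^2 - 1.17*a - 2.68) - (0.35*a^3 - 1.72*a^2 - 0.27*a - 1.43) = 2.86*a^3 + 1.85*a^2 - 0.9*a - 1.25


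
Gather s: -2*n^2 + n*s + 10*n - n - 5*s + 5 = -2*n^2 + 9*n + s*(n - 5) + 5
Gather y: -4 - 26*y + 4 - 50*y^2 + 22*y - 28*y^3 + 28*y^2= -28*y^3 - 22*y^2 - 4*y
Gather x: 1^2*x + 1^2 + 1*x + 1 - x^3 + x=-x^3 + 3*x + 2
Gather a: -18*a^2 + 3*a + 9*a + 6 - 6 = -18*a^2 + 12*a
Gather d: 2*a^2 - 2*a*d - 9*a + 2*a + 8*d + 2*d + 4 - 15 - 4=2*a^2 - 7*a + d*(10 - 2*a) - 15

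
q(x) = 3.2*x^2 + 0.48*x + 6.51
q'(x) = 6.4*x + 0.48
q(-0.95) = 8.94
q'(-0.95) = -5.60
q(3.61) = 49.95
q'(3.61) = 23.58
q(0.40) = 7.21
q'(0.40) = 3.04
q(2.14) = 22.19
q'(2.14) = 14.18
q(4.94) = 86.97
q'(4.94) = 32.10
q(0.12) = 6.61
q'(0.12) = 1.25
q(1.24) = 12.03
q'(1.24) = 8.42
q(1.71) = 16.69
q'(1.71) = 11.42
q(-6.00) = 118.83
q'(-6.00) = -37.92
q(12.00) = 473.07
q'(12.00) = 77.28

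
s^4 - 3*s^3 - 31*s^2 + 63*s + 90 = (s - 6)*(s - 3)*(s + 1)*(s + 5)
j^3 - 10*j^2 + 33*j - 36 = (j - 4)*(j - 3)^2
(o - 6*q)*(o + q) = o^2 - 5*o*q - 6*q^2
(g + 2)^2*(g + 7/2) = g^3 + 15*g^2/2 + 18*g + 14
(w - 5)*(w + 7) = w^2 + 2*w - 35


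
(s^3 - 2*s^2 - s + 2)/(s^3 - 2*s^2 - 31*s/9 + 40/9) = 9*(s^2 - s - 2)/(9*s^2 - 9*s - 40)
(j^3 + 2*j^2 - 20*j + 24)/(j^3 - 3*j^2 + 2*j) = (j^2 + 4*j - 12)/(j*(j - 1))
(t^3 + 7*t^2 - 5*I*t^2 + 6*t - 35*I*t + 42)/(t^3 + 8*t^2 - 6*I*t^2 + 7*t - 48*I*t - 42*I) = (t + I)/(t + 1)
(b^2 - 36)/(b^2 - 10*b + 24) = (b + 6)/(b - 4)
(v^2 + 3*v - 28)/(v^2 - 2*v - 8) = (v + 7)/(v + 2)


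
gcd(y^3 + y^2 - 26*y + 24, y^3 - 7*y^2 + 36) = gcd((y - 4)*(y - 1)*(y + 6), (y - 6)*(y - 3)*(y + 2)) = 1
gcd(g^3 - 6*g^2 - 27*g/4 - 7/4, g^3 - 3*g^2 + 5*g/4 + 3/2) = g + 1/2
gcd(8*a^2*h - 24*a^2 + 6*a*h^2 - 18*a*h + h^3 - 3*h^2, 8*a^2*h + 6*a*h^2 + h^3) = 8*a^2 + 6*a*h + h^2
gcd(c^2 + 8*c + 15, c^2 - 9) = c + 3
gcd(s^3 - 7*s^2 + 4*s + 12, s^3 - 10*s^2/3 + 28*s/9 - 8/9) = s - 2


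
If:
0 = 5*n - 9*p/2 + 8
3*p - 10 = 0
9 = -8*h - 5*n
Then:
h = -2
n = 7/5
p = 10/3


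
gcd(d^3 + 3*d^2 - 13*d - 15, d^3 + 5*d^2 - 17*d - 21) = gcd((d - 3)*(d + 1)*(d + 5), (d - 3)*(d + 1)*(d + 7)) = d^2 - 2*d - 3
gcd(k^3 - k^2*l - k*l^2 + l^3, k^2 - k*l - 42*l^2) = 1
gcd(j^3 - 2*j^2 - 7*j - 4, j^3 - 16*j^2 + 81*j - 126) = 1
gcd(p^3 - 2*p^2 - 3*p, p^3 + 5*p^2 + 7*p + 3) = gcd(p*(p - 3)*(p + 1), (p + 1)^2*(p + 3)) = p + 1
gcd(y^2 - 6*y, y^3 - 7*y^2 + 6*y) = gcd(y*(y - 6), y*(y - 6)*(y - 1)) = y^2 - 6*y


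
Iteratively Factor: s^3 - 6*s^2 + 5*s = (s)*(s^2 - 6*s + 5) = s*(s - 1)*(s - 5)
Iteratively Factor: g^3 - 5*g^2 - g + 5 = (g + 1)*(g^2 - 6*g + 5) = (g - 5)*(g + 1)*(g - 1)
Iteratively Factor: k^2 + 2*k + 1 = (k + 1)*(k + 1)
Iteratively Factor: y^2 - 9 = (y + 3)*(y - 3)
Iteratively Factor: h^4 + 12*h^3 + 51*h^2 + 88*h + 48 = (h + 4)*(h^3 + 8*h^2 + 19*h + 12) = (h + 3)*(h + 4)*(h^2 + 5*h + 4) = (h + 3)*(h + 4)^2*(h + 1)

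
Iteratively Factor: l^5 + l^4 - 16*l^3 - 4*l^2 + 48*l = (l + 2)*(l^4 - l^3 - 14*l^2 + 24*l) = l*(l + 2)*(l^3 - l^2 - 14*l + 24) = l*(l + 2)*(l + 4)*(l^2 - 5*l + 6) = l*(l - 2)*(l + 2)*(l + 4)*(l - 3)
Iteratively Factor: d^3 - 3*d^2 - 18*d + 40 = (d + 4)*(d^2 - 7*d + 10) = (d - 2)*(d + 4)*(d - 5)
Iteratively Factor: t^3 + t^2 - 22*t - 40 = (t - 5)*(t^2 + 6*t + 8) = (t - 5)*(t + 2)*(t + 4)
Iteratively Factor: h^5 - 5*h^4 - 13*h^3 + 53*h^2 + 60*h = (h - 4)*(h^4 - h^3 - 17*h^2 - 15*h) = (h - 5)*(h - 4)*(h^3 + 4*h^2 + 3*h) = (h - 5)*(h - 4)*(h + 3)*(h^2 + h) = (h - 5)*(h - 4)*(h + 1)*(h + 3)*(h)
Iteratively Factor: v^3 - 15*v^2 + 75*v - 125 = (v - 5)*(v^2 - 10*v + 25) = (v - 5)^2*(v - 5)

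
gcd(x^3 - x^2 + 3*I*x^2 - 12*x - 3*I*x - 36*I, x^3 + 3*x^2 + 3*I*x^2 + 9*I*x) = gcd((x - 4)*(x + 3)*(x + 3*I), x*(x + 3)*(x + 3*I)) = x^2 + x*(3 + 3*I) + 9*I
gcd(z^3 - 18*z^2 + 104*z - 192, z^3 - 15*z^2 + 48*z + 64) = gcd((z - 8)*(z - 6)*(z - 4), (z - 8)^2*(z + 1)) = z - 8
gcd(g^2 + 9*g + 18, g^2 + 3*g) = g + 3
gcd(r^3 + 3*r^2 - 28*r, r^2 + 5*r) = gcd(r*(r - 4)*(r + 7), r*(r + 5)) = r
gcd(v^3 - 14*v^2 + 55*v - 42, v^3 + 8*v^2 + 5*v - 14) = v - 1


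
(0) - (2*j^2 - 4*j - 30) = -2*j^2 + 4*j + 30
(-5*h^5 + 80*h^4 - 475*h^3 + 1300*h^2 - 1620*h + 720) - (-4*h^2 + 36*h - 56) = -5*h^5 + 80*h^4 - 475*h^3 + 1304*h^2 - 1656*h + 776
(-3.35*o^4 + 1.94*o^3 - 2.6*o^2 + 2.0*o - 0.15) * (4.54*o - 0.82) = -15.209*o^5 + 11.5546*o^4 - 13.3948*o^3 + 11.212*o^2 - 2.321*o + 0.123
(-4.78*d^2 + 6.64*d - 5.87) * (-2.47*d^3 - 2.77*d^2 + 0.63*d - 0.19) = 11.8066*d^5 - 3.1602*d^4 - 6.9053*d^3 + 21.3513*d^2 - 4.9597*d + 1.1153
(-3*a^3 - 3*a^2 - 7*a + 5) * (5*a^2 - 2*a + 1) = -15*a^5 - 9*a^4 - 32*a^3 + 36*a^2 - 17*a + 5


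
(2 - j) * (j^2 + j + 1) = -j^3 + j^2 + j + 2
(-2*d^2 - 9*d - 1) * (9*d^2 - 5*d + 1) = -18*d^4 - 71*d^3 + 34*d^2 - 4*d - 1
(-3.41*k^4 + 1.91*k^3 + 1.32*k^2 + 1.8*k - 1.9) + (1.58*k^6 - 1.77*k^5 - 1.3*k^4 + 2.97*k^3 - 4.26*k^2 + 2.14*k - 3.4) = 1.58*k^6 - 1.77*k^5 - 4.71*k^4 + 4.88*k^3 - 2.94*k^2 + 3.94*k - 5.3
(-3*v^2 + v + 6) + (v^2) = -2*v^2 + v + 6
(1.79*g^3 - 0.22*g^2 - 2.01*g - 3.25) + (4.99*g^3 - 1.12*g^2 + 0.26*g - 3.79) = 6.78*g^3 - 1.34*g^2 - 1.75*g - 7.04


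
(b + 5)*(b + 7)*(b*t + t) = b^3*t + 13*b^2*t + 47*b*t + 35*t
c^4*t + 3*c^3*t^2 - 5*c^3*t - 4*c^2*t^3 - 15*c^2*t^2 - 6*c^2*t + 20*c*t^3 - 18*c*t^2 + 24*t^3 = (c - 6)*(c - t)*(c + 4*t)*(c*t + t)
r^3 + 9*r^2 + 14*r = r*(r + 2)*(r + 7)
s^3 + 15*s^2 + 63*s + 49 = (s + 1)*(s + 7)^2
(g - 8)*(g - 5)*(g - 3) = g^3 - 16*g^2 + 79*g - 120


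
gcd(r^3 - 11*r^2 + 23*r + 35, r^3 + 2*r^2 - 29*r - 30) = r^2 - 4*r - 5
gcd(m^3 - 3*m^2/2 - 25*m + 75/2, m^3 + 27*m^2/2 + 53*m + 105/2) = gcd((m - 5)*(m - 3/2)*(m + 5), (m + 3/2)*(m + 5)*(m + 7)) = m + 5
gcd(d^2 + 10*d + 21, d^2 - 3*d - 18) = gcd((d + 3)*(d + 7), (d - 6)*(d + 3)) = d + 3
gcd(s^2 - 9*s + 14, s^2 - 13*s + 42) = s - 7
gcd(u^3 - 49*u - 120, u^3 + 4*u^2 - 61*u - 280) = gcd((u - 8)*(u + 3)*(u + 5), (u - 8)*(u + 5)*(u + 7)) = u^2 - 3*u - 40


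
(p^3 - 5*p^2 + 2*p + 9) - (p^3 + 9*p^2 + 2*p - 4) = 13 - 14*p^2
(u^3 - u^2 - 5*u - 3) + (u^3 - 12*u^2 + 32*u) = 2*u^3 - 13*u^2 + 27*u - 3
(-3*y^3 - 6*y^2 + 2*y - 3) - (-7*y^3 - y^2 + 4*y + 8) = 4*y^3 - 5*y^2 - 2*y - 11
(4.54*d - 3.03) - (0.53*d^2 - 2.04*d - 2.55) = -0.53*d^2 + 6.58*d - 0.48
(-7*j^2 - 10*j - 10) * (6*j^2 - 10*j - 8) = -42*j^4 + 10*j^3 + 96*j^2 + 180*j + 80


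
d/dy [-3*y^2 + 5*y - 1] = 5 - 6*y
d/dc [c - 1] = 1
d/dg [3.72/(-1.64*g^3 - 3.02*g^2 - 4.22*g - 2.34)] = (18.3024*g^2 + 22.4688*g + 15.6984)/(1.64*g^3 + 3.02*g^2 + 4.22*g + 2.34)^2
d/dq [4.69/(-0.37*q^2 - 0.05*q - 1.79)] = (3.4706*q + 0.2345)/(0.37*q^2 + 0.05*q + 1.79)^2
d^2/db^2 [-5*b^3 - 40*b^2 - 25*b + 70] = -30*b - 80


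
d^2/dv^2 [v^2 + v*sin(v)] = -v*sin(v) + 2*cos(v) + 2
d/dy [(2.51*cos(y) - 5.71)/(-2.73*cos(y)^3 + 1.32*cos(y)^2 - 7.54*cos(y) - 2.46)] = (-13.7046*cos(y)^3 + 50.0781*cos(y)^2 - 15.0744*cos(y) + 49.228)*sin(y)/(7.4529*cos(y)^6 - 7.2072*cos(y)^5 + 42.9108*cos(y)^4 - 6.474*cos(y)^3 + 50.3572*cos(y)^2 + 37.0968*cos(y) + 6.0516)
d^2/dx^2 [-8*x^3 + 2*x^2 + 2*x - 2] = 4 - 48*x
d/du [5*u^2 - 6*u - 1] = 10*u - 6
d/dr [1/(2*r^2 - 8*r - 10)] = (2 - r)/(-r^2 + 4*r + 5)^2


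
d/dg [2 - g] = -1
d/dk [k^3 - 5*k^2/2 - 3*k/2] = 3*k^2 - 5*k - 3/2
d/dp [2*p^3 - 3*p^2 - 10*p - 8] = 6*p^2 - 6*p - 10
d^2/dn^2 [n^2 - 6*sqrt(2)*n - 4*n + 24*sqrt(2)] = 2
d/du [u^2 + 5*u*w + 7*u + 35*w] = 2*u + 5*w + 7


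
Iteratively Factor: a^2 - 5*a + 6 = (a - 3)*(a - 2)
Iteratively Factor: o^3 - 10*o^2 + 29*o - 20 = (o - 4)*(o^2 - 6*o + 5) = (o - 4)*(o - 1)*(o - 5)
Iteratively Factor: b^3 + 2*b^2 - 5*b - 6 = (b + 1)*(b^2 + b - 6) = (b - 2)*(b + 1)*(b + 3)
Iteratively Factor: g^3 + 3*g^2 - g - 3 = (g + 3)*(g^2 - 1) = (g - 1)*(g + 3)*(g + 1)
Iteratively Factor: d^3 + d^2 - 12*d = (d - 3)*(d^2 + 4*d) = (d - 3)*(d + 4)*(d)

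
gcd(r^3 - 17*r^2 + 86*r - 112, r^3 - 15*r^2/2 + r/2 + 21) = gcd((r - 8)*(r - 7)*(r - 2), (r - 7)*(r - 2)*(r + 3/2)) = r^2 - 9*r + 14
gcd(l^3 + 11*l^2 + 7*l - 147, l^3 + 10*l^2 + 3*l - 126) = l^2 + 4*l - 21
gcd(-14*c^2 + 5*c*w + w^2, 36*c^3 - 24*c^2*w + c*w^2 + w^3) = -2*c + w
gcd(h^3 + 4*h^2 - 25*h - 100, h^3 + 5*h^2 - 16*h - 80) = h^2 + 9*h + 20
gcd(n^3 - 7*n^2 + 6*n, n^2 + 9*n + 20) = 1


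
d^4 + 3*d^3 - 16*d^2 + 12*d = d*(d - 2)*(d - 1)*(d + 6)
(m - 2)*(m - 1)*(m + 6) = m^3 + 3*m^2 - 16*m + 12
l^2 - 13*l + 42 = (l - 7)*(l - 6)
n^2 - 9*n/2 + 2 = (n - 4)*(n - 1/2)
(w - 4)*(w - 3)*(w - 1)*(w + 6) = w^4 - 2*w^3 - 29*w^2 + 102*w - 72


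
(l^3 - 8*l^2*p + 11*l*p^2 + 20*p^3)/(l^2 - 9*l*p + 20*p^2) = l + p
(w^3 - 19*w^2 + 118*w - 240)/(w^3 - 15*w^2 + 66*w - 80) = (w - 6)/(w - 2)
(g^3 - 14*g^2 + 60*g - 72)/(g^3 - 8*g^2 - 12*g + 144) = (g - 2)/(g + 4)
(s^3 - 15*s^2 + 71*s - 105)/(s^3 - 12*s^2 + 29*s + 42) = (s^2 - 8*s + 15)/(s^2 - 5*s - 6)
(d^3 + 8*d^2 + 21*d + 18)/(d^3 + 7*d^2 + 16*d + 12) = (d + 3)/(d + 2)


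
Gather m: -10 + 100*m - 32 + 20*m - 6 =120*m - 48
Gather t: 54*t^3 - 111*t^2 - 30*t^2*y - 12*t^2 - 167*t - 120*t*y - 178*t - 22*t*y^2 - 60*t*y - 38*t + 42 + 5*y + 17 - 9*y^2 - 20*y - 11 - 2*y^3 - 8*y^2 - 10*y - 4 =54*t^3 + t^2*(-30*y - 123) + t*(-22*y^2 - 180*y - 383) - 2*y^3 - 17*y^2 - 25*y + 44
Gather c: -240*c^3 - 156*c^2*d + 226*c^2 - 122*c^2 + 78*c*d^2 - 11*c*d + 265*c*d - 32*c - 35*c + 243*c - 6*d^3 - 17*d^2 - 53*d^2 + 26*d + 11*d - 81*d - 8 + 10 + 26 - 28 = -240*c^3 + c^2*(104 - 156*d) + c*(78*d^2 + 254*d + 176) - 6*d^3 - 70*d^2 - 44*d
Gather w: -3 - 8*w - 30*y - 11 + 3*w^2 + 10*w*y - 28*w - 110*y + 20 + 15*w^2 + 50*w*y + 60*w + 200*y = 18*w^2 + w*(60*y + 24) + 60*y + 6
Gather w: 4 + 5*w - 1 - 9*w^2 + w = -9*w^2 + 6*w + 3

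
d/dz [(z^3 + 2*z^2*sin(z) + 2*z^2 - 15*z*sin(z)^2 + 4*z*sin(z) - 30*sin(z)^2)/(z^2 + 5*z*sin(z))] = -3*cos(z) + 1 - 6*cos(z)/z + 6*sin(z)/z^2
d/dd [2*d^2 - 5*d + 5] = 4*d - 5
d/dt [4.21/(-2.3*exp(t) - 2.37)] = 9.683*exp(t)/(2.3*exp(t) + 2.37)^2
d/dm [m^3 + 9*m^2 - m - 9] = 3*m^2 + 18*m - 1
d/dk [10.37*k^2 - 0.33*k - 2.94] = 20.74*k - 0.33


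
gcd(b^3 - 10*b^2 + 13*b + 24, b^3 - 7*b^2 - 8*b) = b^2 - 7*b - 8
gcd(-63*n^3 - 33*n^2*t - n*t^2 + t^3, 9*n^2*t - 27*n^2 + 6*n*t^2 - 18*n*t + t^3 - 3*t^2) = 9*n^2 + 6*n*t + t^2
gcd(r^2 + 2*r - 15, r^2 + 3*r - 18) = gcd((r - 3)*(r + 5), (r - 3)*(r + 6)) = r - 3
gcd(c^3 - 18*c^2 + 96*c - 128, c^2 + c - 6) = c - 2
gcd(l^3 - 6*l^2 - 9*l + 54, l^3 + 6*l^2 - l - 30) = l + 3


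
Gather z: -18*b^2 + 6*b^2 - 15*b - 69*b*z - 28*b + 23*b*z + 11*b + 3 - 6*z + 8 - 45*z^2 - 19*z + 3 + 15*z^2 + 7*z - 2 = -12*b^2 - 32*b - 30*z^2 + z*(-46*b - 18) + 12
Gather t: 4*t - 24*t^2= -24*t^2 + 4*t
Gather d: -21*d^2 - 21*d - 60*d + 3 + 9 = -21*d^2 - 81*d + 12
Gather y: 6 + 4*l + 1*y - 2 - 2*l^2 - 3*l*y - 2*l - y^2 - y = -2*l^2 - 3*l*y + 2*l - y^2 + 4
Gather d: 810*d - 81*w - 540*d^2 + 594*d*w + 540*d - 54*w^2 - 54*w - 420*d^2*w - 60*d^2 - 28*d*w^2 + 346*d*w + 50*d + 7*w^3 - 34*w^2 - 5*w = d^2*(-420*w - 600) + d*(-28*w^2 + 940*w + 1400) + 7*w^3 - 88*w^2 - 140*w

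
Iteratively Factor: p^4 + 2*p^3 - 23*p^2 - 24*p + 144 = (p + 4)*(p^3 - 2*p^2 - 15*p + 36) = (p - 3)*(p + 4)*(p^2 + p - 12) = (p - 3)*(p + 4)^2*(p - 3)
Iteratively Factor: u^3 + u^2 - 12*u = (u)*(u^2 + u - 12) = u*(u - 3)*(u + 4)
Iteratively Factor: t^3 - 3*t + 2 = (t - 1)*(t^2 + t - 2) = (t - 1)^2*(t + 2)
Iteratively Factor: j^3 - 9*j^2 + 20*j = (j - 4)*(j^2 - 5*j) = (j - 5)*(j - 4)*(j)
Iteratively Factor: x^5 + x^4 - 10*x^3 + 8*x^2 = (x)*(x^4 + x^3 - 10*x^2 + 8*x) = x*(x - 2)*(x^3 + 3*x^2 - 4*x) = x*(x - 2)*(x + 4)*(x^2 - x) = x^2*(x - 2)*(x + 4)*(x - 1)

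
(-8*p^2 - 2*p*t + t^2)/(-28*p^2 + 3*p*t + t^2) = (2*p + t)/(7*p + t)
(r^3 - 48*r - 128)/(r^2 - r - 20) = (r^2 - 4*r - 32)/(r - 5)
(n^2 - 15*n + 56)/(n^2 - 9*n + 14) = (n - 8)/(n - 2)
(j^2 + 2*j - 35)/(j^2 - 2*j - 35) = (-j^2 - 2*j + 35)/(-j^2 + 2*j + 35)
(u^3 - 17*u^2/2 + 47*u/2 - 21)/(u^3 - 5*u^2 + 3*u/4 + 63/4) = 2*(u - 2)/(2*u + 3)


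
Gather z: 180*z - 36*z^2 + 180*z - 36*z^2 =-72*z^2 + 360*z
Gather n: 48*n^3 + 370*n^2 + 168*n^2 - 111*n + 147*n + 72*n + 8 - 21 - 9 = 48*n^3 + 538*n^2 + 108*n - 22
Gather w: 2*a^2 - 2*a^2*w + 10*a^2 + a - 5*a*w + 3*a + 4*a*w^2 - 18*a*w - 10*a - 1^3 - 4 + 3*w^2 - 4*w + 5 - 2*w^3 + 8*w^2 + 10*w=12*a^2 - 6*a - 2*w^3 + w^2*(4*a + 11) + w*(-2*a^2 - 23*a + 6)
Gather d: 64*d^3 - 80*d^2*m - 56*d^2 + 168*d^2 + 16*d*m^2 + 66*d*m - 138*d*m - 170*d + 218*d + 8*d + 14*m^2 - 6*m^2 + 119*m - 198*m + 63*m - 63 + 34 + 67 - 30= 64*d^3 + d^2*(112 - 80*m) + d*(16*m^2 - 72*m + 56) + 8*m^2 - 16*m + 8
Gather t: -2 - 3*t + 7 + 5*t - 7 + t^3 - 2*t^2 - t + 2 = t^3 - 2*t^2 + t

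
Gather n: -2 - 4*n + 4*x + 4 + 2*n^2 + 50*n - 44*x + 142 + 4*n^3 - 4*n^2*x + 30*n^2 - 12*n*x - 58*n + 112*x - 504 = 4*n^3 + n^2*(32 - 4*x) + n*(-12*x - 12) + 72*x - 360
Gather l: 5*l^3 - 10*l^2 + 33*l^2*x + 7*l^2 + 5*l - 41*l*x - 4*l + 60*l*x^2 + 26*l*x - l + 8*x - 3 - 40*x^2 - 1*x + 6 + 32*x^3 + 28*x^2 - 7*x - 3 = 5*l^3 + l^2*(33*x - 3) + l*(60*x^2 - 15*x) + 32*x^3 - 12*x^2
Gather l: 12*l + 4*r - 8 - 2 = 12*l + 4*r - 10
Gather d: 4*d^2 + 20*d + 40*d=4*d^2 + 60*d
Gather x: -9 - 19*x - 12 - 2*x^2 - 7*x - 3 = -2*x^2 - 26*x - 24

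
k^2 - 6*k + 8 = (k - 4)*(k - 2)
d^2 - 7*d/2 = d*(d - 7/2)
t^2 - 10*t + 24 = (t - 6)*(t - 4)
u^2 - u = u*(u - 1)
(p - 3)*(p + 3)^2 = p^3 + 3*p^2 - 9*p - 27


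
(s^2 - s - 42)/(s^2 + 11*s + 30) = (s - 7)/(s + 5)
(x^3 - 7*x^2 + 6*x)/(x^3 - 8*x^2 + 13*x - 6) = x/(x - 1)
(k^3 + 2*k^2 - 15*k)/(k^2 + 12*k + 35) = k*(k - 3)/(k + 7)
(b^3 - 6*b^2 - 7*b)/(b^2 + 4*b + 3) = b*(b - 7)/(b + 3)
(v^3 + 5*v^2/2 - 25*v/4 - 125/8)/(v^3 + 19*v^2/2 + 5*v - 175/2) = (v^2 + 5*v + 25/4)/(v^2 + 12*v + 35)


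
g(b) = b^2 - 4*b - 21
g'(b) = 2*b - 4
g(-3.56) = 5.91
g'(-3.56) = -11.12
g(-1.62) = -11.90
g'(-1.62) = -7.24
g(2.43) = -24.82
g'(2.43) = 0.86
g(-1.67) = -11.53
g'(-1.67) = -7.34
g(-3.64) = 6.81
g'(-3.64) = -11.28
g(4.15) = -20.38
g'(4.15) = 4.30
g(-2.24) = -7.02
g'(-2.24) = -8.48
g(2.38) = -24.86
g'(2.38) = 0.76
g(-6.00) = 39.00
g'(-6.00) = -16.00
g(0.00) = -21.00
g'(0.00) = -4.00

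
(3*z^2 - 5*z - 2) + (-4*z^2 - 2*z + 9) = -z^2 - 7*z + 7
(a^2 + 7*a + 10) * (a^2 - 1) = a^4 + 7*a^3 + 9*a^2 - 7*a - 10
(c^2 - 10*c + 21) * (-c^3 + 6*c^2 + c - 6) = -c^5 + 16*c^4 - 80*c^3 + 110*c^2 + 81*c - 126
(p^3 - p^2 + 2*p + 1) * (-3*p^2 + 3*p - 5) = -3*p^5 + 6*p^4 - 14*p^3 + 8*p^2 - 7*p - 5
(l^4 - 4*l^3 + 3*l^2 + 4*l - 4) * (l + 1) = l^5 - 3*l^4 - l^3 + 7*l^2 - 4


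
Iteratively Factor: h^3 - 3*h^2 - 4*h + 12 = (h + 2)*(h^2 - 5*h + 6) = (h - 2)*(h + 2)*(h - 3)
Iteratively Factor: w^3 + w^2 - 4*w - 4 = (w + 1)*(w^2 - 4) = (w + 1)*(w + 2)*(w - 2)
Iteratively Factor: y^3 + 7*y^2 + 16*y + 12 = (y + 2)*(y^2 + 5*y + 6) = (y + 2)*(y + 3)*(y + 2)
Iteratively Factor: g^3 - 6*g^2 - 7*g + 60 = (g - 4)*(g^2 - 2*g - 15) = (g - 4)*(g + 3)*(g - 5)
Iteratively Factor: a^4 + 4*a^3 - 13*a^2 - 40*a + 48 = (a + 4)*(a^3 - 13*a + 12) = (a + 4)^2*(a^2 - 4*a + 3) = (a - 1)*(a + 4)^2*(a - 3)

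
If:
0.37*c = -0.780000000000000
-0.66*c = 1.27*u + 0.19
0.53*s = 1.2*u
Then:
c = -2.11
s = 2.14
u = 0.95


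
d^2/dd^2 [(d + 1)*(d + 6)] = 2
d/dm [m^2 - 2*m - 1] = 2*m - 2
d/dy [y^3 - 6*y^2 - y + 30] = 3*y^2 - 12*y - 1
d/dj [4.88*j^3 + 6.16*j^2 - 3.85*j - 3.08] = 14.64*j^2 + 12.32*j - 3.85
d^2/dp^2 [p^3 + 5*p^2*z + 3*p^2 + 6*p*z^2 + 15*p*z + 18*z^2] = 6*p + 10*z + 6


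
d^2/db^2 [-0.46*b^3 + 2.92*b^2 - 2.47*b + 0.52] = 5.84 - 2.76*b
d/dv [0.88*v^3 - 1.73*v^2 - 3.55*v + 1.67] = 2.64*v^2 - 3.46*v - 3.55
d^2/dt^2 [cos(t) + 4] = -cos(t)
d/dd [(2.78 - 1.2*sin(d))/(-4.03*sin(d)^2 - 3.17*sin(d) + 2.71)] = (-4.836*sin(d)^2 + 22.4068*sin(d) + 5.5606)*cos(d)/(16.2409*sin(d)^4 + 25.5502*sin(d)^3 - 11.7937*sin(d)^2 - 17.1814*sin(d) + 7.3441)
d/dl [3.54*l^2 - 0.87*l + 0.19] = 7.08*l - 0.87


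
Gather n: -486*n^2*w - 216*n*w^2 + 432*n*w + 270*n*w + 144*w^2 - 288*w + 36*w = -486*n^2*w + n*(-216*w^2 + 702*w) + 144*w^2 - 252*w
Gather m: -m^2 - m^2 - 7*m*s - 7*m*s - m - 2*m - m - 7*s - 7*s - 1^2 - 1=-2*m^2 + m*(-14*s - 4) - 14*s - 2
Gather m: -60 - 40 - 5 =-105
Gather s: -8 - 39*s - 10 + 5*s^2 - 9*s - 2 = 5*s^2 - 48*s - 20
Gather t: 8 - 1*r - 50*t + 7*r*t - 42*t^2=-r - 42*t^2 + t*(7*r - 50) + 8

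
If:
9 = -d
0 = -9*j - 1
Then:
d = -9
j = -1/9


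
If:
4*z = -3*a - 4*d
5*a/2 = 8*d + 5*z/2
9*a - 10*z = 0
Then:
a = 0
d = 0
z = 0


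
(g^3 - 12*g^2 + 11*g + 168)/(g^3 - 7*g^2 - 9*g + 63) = (g - 8)/(g - 3)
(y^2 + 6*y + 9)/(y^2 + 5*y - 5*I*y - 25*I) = (y^2 + 6*y + 9)/(y^2 + 5*y*(1 - I) - 25*I)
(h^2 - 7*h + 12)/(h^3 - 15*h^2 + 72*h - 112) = (h - 3)/(h^2 - 11*h + 28)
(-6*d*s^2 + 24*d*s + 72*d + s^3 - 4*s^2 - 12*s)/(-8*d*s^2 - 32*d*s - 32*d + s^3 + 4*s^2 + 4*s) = (-6*d*s + 36*d + s^2 - 6*s)/(-8*d*s - 16*d + s^2 + 2*s)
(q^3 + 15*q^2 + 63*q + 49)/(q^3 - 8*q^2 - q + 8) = (q^2 + 14*q + 49)/(q^2 - 9*q + 8)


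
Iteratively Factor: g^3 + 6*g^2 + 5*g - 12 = (g + 4)*(g^2 + 2*g - 3) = (g - 1)*(g + 4)*(g + 3)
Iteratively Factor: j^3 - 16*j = (j - 4)*(j^2 + 4*j) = (j - 4)*(j + 4)*(j)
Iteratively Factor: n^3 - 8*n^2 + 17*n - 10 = (n - 1)*(n^2 - 7*n + 10) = (n - 2)*(n - 1)*(n - 5)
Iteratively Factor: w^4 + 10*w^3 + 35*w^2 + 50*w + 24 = (w + 1)*(w^3 + 9*w^2 + 26*w + 24) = (w + 1)*(w + 2)*(w^2 + 7*w + 12) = (w + 1)*(w + 2)*(w + 4)*(w + 3)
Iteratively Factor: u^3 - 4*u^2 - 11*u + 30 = (u - 2)*(u^2 - 2*u - 15) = (u - 2)*(u + 3)*(u - 5)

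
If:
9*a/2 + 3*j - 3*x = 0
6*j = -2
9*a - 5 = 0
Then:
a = 5/9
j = -1/3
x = 1/2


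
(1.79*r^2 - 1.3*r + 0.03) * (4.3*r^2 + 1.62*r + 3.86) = 7.697*r^4 - 2.6902*r^3 + 4.9324*r^2 - 4.9694*r + 0.1158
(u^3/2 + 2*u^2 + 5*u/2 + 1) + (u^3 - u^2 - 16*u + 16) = 3*u^3/2 + u^2 - 27*u/2 + 17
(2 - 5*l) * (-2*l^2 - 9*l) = 10*l^3 + 41*l^2 - 18*l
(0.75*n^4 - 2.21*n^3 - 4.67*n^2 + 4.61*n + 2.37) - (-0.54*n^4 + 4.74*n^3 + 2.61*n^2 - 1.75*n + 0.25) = 1.29*n^4 - 6.95*n^3 - 7.28*n^2 + 6.36*n + 2.12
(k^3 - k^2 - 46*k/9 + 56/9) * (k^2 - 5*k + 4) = k^5 - 6*k^4 + 35*k^3/9 + 250*k^2/9 - 464*k/9 + 224/9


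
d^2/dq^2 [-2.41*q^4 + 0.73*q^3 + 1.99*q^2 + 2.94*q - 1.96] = -28.92*q^2 + 4.38*q + 3.98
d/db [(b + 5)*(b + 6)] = 2*b + 11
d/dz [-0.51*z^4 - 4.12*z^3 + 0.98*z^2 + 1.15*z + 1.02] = -2.04*z^3 - 12.36*z^2 + 1.96*z + 1.15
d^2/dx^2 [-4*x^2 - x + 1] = -8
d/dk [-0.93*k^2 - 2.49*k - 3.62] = -1.86*k - 2.49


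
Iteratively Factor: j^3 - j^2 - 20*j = (j - 5)*(j^2 + 4*j) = j*(j - 5)*(j + 4)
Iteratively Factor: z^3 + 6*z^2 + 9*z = (z + 3)*(z^2 + 3*z) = (z + 3)^2*(z)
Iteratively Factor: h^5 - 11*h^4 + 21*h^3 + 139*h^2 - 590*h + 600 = (h - 3)*(h^4 - 8*h^3 - 3*h^2 + 130*h - 200) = (h - 3)*(h + 4)*(h^3 - 12*h^2 + 45*h - 50) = (h - 3)*(h - 2)*(h + 4)*(h^2 - 10*h + 25) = (h - 5)*(h - 3)*(h - 2)*(h + 4)*(h - 5)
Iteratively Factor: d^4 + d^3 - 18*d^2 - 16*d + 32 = (d - 1)*(d^3 + 2*d^2 - 16*d - 32) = (d - 1)*(d + 2)*(d^2 - 16) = (d - 4)*(d - 1)*(d + 2)*(d + 4)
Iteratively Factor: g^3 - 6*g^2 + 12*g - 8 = (g - 2)*(g^2 - 4*g + 4) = (g - 2)^2*(g - 2)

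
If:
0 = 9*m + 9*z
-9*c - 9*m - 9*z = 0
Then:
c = 0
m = -z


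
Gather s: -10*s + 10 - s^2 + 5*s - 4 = -s^2 - 5*s + 6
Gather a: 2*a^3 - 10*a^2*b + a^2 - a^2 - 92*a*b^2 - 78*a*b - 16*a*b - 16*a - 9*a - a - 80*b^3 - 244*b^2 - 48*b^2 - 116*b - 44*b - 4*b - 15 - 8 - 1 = 2*a^3 - 10*a^2*b + a*(-92*b^2 - 94*b - 26) - 80*b^3 - 292*b^2 - 164*b - 24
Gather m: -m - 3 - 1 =-m - 4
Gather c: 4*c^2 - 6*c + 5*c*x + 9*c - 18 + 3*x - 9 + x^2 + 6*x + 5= 4*c^2 + c*(5*x + 3) + x^2 + 9*x - 22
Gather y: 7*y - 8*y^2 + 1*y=-8*y^2 + 8*y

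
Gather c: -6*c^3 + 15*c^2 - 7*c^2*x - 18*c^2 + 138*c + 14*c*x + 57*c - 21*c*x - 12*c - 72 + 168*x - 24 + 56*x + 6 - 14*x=-6*c^3 + c^2*(-7*x - 3) + c*(183 - 7*x) + 210*x - 90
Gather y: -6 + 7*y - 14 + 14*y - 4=21*y - 24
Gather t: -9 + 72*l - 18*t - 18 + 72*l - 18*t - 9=144*l - 36*t - 36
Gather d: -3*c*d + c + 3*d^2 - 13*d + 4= c + 3*d^2 + d*(-3*c - 13) + 4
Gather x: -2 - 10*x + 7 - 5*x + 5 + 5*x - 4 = 6 - 10*x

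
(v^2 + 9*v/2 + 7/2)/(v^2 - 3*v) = (2*v^2 + 9*v + 7)/(2*v*(v - 3))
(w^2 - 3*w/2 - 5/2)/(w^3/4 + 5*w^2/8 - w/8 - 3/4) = 4*(2*w^2 - 3*w - 5)/(2*w^3 + 5*w^2 - w - 6)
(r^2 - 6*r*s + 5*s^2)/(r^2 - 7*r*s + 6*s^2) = (r - 5*s)/(r - 6*s)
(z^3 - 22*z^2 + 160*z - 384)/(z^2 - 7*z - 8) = (z^2 - 14*z + 48)/(z + 1)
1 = 1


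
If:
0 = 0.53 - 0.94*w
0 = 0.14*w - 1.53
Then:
No Solution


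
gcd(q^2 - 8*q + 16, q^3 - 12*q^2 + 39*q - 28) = q - 4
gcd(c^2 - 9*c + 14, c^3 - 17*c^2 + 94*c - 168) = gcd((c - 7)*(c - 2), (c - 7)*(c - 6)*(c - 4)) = c - 7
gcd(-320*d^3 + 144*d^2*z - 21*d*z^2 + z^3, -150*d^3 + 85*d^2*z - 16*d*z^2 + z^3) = -5*d + z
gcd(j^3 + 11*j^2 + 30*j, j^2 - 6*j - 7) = 1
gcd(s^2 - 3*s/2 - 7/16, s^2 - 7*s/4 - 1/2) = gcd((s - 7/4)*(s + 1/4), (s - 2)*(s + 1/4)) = s + 1/4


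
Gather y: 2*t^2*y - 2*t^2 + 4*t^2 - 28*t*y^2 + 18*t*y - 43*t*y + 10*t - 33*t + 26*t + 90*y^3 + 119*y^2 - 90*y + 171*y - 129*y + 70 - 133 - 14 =2*t^2 + 3*t + 90*y^3 + y^2*(119 - 28*t) + y*(2*t^2 - 25*t - 48) - 77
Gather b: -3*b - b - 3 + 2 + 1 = -4*b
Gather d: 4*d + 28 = 4*d + 28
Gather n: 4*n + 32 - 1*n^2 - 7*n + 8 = -n^2 - 3*n + 40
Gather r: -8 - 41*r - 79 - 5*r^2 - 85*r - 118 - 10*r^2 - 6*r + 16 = -15*r^2 - 132*r - 189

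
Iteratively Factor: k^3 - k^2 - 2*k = (k - 2)*(k^2 + k) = (k - 2)*(k + 1)*(k)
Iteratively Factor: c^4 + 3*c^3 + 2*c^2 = (c)*(c^3 + 3*c^2 + 2*c) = c^2*(c^2 + 3*c + 2) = c^2*(c + 1)*(c + 2)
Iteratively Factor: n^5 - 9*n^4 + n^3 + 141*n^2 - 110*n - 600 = (n - 4)*(n^4 - 5*n^3 - 19*n^2 + 65*n + 150) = (n - 5)*(n - 4)*(n^3 - 19*n - 30) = (n - 5)*(n - 4)*(n + 2)*(n^2 - 2*n - 15) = (n - 5)*(n - 4)*(n + 2)*(n + 3)*(n - 5)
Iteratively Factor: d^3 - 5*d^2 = (d)*(d^2 - 5*d) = d^2*(d - 5)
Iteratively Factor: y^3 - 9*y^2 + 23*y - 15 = (y - 3)*(y^2 - 6*y + 5) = (y - 3)*(y - 1)*(y - 5)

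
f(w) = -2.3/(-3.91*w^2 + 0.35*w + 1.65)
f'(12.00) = -0.00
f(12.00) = 0.00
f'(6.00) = -0.01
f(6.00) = 0.02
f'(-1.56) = 0.41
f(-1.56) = 0.27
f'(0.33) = -2.86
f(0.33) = -1.72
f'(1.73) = -0.34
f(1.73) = 0.24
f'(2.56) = -0.08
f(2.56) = 0.10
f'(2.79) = -0.06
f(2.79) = 0.08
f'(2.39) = -0.11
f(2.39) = 0.12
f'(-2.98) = 0.05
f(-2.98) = 0.07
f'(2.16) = -0.15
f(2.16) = 0.15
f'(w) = -2.3*(7.82*w - 0.35)/(-3.91*w^2 + 0.35*w + 1.65)^2 = (0.805 - 17.986*w)/(-3.91*w^2 + 0.35*w + 1.65)^2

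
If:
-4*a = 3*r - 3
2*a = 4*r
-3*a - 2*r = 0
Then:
No Solution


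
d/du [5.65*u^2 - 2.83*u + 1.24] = 11.3*u - 2.83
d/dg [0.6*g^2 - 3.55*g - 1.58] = 1.2*g - 3.55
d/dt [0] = 0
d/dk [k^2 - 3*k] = 2*k - 3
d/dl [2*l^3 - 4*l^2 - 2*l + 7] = 6*l^2 - 8*l - 2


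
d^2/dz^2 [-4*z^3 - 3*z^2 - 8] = -24*z - 6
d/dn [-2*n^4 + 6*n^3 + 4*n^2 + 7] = 2*n*(-4*n^2 + 9*n + 4)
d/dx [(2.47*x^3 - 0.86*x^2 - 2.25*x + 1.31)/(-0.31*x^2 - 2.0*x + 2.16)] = (-0.7657*x^4 - 9.88*x^3 + 17.0281*x^2 - 2.903*x - 2.24)/(0.0961*x^4 + 1.24*x^3 + 2.6608*x^2 - 8.64*x + 4.6656)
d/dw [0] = 0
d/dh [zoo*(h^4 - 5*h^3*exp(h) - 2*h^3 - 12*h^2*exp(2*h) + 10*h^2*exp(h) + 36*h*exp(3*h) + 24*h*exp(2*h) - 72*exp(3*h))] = zoo*(h^3*exp(h) + h^3 + h^2*exp(2*h) + h^2*exp(h) + h^2 + h*exp(3*h) + h*exp(2*h) + h*exp(h) + exp(3*h) + exp(2*h))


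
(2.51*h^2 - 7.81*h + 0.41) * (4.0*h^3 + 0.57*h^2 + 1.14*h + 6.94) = 10.04*h^5 - 29.8093*h^4 + 0.0496999999999996*h^3 + 8.7497*h^2 - 53.734*h + 2.8454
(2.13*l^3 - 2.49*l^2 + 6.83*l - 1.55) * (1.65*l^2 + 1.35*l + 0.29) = 3.5145*l^5 - 1.233*l^4 + 8.5257*l^3 + 5.9409*l^2 - 0.1118*l - 0.4495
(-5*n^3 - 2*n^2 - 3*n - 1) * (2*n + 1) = -10*n^4 - 9*n^3 - 8*n^2 - 5*n - 1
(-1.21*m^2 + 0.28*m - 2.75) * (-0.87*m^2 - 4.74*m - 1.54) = 1.0527*m^4 + 5.4918*m^3 + 2.9287*m^2 + 12.6038*m + 4.235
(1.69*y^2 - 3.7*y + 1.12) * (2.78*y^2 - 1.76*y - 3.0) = 4.6982*y^4 - 13.2604*y^3 + 4.5556*y^2 + 9.1288*y - 3.36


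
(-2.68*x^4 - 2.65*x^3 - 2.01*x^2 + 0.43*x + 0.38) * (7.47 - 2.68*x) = 7.1824*x^5 - 12.9176*x^4 - 14.4087*x^3 - 16.1671*x^2 + 2.1937*x + 2.8386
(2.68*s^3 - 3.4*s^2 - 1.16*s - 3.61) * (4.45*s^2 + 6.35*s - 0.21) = 11.926*s^5 + 1.888*s^4 - 27.3148*s^3 - 22.7165*s^2 - 22.6799*s + 0.7581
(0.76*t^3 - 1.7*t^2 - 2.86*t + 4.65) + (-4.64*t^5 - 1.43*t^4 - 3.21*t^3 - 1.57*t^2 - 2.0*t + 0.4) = -4.64*t^5 - 1.43*t^4 - 2.45*t^3 - 3.27*t^2 - 4.86*t + 5.05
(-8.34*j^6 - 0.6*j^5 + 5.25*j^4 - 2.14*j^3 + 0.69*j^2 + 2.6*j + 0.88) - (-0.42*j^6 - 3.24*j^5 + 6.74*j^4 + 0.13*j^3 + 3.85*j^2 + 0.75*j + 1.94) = -7.92*j^6 + 2.64*j^5 - 1.49*j^4 - 2.27*j^3 - 3.16*j^2 + 1.85*j - 1.06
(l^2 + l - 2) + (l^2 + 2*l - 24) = 2*l^2 + 3*l - 26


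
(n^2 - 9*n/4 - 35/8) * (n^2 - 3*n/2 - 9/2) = n^4 - 15*n^3/4 - 11*n^2/2 + 267*n/16 + 315/16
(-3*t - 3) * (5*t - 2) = -15*t^2 - 9*t + 6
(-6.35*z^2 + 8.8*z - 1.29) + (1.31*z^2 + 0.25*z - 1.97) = -5.04*z^2 + 9.05*z - 3.26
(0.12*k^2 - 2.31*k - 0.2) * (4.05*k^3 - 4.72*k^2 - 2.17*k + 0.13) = 0.486*k^5 - 9.9219*k^4 + 9.8328*k^3 + 5.9723*k^2 + 0.1337*k - 0.026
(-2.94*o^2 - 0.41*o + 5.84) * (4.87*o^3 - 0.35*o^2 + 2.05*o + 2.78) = -14.3178*o^5 - 0.9677*o^4 + 22.5573*o^3 - 11.0577*o^2 + 10.8322*o + 16.2352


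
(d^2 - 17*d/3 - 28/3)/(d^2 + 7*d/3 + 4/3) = (d - 7)/(d + 1)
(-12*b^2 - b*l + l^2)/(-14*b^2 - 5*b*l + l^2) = (12*b^2 + b*l - l^2)/(14*b^2 + 5*b*l - l^2)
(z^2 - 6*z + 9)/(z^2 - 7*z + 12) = (z - 3)/(z - 4)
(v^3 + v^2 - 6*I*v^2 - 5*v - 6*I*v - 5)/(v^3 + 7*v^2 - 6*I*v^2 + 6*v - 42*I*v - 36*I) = (v^2 - 6*I*v - 5)/(v^2 + 6*v*(1 - I) - 36*I)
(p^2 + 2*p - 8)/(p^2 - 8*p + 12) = (p + 4)/(p - 6)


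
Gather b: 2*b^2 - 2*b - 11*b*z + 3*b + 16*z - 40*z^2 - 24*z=2*b^2 + b*(1 - 11*z) - 40*z^2 - 8*z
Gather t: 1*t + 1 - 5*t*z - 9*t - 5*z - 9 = t*(-5*z - 8) - 5*z - 8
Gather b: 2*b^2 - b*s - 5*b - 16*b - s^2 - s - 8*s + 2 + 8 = 2*b^2 + b*(-s - 21) - s^2 - 9*s + 10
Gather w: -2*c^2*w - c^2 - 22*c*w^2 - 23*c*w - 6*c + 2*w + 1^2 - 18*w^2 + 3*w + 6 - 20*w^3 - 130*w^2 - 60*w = -c^2 - 6*c - 20*w^3 + w^2*(-22*c - 148) + w*(-2*c^2 - 23*c - 55) + 7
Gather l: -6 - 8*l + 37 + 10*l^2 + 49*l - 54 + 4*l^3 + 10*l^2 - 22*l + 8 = 4*l^3 + 20*l^2 + 19*l - 15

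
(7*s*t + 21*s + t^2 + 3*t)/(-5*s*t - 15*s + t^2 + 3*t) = (-7*s - t)/(5*s - t)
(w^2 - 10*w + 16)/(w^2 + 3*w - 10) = (w - 8)/(w + 5)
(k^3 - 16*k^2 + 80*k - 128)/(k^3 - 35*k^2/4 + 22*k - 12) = 4*(k - 8)/(4*k - 3)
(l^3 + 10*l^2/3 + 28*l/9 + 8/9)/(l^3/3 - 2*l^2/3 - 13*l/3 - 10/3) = (9*l^2 + 12*l + 4)/(3*(l^2 - 4*l - 5))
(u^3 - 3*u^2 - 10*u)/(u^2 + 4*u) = (u^2 - 3*u - 10)/(u + 4)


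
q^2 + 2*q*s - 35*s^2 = (q - 5*s)*(q + 7*s)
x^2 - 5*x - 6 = (x - 6)*(x + 1)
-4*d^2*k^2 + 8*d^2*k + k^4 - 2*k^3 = k*(-2*d + k)*(2*d + k)*(k - 2)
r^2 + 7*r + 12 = (r + 3)*(r + 4)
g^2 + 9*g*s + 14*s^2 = (g + 2*s)*(g + 7*s)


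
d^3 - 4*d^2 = d^2*(d - 4)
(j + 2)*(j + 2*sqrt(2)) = j^2 + 2*j + 2*sqrt(2)*j + 4*sqrt(2)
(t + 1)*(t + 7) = t^2 + 8*t + 7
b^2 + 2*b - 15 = (b - 3)*(b + 5)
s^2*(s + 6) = s^3 + 6*s^2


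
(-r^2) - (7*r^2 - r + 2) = -8*r^2 + r - 2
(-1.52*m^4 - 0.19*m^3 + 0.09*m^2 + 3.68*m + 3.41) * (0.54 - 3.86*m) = 5.8672*m^5 - 0.0874000000000001*m^4 - 0.45*m^3 - 14.1562*m^2 - 11.1754*m + 1.8414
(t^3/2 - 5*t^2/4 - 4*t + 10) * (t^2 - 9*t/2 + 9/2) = t^5/2 - 7*t^4/2 + 31*t^3/8 + 179*t^2/8 - 63*t + 45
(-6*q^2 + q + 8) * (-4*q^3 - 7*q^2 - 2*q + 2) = 24*q^5 + 38*q^4 - 27*q^3 - 70*q^2 - 14*q + 16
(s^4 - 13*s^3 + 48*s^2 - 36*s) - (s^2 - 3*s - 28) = s^4 - 13*s^3 + 47*s^2 - 33*s + 28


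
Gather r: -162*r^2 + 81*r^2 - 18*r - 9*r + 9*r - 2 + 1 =-81*r^2 - 18*r - 1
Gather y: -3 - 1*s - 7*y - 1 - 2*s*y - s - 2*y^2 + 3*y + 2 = -2*s - 2*y^2 + y*(-2*s - 4) - 2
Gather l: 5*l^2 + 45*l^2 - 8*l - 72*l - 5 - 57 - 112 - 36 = 50*l^2 - 80*l - 210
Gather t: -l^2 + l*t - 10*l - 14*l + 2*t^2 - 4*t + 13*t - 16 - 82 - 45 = -l^2 - 24*l + 2*t^2 + t*(l + 9) - 143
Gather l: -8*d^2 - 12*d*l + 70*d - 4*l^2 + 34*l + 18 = -8*d^2 + 70*d - 4*l^2 + l*(34 - 12*d) + 18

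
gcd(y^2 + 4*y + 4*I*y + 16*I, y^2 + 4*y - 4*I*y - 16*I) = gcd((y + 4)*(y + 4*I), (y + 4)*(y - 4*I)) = y + 4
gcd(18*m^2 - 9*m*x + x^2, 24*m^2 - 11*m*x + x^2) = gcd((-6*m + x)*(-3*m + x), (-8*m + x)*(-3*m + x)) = -3*m + x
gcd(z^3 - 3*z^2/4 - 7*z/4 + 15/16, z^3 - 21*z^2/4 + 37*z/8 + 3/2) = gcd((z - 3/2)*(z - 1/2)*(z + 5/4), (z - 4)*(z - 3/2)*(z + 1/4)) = z - 3/2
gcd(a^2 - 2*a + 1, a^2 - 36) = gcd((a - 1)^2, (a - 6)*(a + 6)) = 1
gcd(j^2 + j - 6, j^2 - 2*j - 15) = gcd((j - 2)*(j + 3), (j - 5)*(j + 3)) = j + 3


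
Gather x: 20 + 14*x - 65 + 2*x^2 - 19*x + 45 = 2*x^2 - 5*x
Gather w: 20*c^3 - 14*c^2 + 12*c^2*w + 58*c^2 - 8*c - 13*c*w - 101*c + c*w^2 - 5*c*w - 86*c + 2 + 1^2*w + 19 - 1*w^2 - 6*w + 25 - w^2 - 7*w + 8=20*c^3 + 44*c^2 - 195*c + w^2*(c - 2) + w*(12*c^2 - 18*c - 12) + 54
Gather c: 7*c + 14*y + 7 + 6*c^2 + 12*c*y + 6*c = 6*c^2 + c*(12*y + 13) + 14*y + 7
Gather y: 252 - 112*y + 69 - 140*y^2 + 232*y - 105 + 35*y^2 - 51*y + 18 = -105*y^2 + 69*y + 234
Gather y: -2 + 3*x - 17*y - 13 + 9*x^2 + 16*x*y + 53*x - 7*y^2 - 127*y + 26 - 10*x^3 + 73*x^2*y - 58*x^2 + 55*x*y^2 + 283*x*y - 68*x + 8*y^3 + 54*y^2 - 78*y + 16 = -10*x^3 - 49*x^2 - 12*x + 8*y^3 + y^2*(55*x + 47) + y*(73*x^2 + 299*x - 222) + 27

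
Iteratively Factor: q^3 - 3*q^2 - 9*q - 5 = (q - 5)*(q^2 + 2*q + 1) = (q - 5)*(q + 1)*(q + 1)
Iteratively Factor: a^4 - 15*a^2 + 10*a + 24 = (a - 3)*(a^3 + 3*a^2 - 6*a - 8) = (a - 3)*(a - 2)*(a^2 + 5*a + 4) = (a - 3)*(a - 2)*(a + 4)*(a + 1)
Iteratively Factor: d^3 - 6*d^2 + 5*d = (d)*(d^2 - 6*d + 5) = d*(d - 5)*(d - 1)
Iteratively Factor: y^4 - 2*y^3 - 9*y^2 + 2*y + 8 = (y + 2)*(y^3 - 4*y^2 - y + 4) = (y - 1)*(y + 2)*(y^2 - 3*y - 4) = (y - 4)*(y - 1)*(y + 2)*(y + 1)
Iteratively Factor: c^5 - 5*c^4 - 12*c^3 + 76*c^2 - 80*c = (c - 5)*(c^4 - 12*c^2 + 16*c) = (c - 5)*(c + 4)*(c^3 - 4*c^2 + 4*c) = (c - 5)*(c - 2)*(c + 4)*(c^2 - 2*c) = (c - 5)*(c - 2)^2*(c + 4)*(c)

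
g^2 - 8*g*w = g*(g - 8*w)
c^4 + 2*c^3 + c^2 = c^2*(c + 1)^2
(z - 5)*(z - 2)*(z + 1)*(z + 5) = z^4 - z^3 - 27*z^2 + 25*z + 50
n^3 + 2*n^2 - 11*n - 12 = (n - 3)*(n + 1)*(n + 4)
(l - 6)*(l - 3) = l^2 - 9*l + 18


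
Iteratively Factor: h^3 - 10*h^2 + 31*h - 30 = (h - 2)*(h^2 - 8*h + 15) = (h - 5)*(h - 2)*(h - 3)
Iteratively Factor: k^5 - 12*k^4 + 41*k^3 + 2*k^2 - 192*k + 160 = (k - 4)*(k^4 - 8*k^3 + 9*k^2 + 38*k - 40) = (k - 4)^2*(k^3 - 4*k^2 - 7*k + 10) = (k - 5)*(k - 4)^2*(k^2 + k - 2) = (k - 5)*(k - 4)^2*(k + 2)*(k - 1)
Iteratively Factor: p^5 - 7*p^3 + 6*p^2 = (p)*(p^4 - 7*p^2 + 6*p) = p^2*(p^3 - 7*p + 6) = p^2*(p - 1)*(p^2 + p - 6) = p^2*(p - 1)*(p + 3)*(p - 2)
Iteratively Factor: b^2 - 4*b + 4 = (b - 2)*(b - 2)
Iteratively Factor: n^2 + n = (n + 1)*(n)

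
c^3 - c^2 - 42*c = c*(c - 7)*(c + 6)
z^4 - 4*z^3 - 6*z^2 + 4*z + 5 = (z - 5)*(z - 1)*(z + 1)^2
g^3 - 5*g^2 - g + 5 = (g - 5)*(g - 1)*(g + 1)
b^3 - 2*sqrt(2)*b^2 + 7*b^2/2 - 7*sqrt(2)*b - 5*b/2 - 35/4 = (b + 7/2)*(b - 5*sqrt(2)/2)*(b + sqrt(2)/2)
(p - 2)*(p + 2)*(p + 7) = p^3 + 7*p^2 - 4*p - 28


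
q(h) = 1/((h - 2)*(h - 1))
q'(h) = -1/((h - 2)*(h - 1)^2) - 1/((h - 2)^2*(h - 1)) = (3 - 2*h)/(h^4 - 6*h^3 + 13*h^2 - 12*h + 4)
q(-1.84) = 0.09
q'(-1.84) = 0.06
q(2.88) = 0.60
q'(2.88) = -1.01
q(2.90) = 0.58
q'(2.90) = -0.96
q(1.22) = -5.83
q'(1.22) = 19.02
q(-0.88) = 0.18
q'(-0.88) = 0.16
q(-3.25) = 0.04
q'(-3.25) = 0.02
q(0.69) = 2.46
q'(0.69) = 9.82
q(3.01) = 0.49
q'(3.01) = -0.73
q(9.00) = 0.02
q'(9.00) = 0.00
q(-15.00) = 0.00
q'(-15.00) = 0.00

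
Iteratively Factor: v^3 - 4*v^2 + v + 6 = (v - 2)*(v^2 - 2*v - 3) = (v - 3)*(v - 2)*(v + 1)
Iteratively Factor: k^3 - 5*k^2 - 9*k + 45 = (k - 5)*(k^2 - 9) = (k - 5)*(k - 3)*(k + 3)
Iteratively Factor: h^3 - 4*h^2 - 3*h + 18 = (h - 3)*(h^2 - h - 6) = (h - 3)^2*(h + 2)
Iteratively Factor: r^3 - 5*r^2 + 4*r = (r - 1)*(r^2 - 4*r) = (r - 4)*(r - 1)*(r)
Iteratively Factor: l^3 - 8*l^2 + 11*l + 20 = (l - 4)*(l^2 - 4*l - 5) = (l - 5)*(l - 4)*(l + 1)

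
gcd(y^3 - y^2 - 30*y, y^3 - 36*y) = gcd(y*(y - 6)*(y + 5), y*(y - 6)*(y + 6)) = y^2 - 6*y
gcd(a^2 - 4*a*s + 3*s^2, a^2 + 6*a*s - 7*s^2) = -a + s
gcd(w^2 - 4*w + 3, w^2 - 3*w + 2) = w - 1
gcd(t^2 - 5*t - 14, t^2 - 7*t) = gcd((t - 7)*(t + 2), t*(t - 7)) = t - 7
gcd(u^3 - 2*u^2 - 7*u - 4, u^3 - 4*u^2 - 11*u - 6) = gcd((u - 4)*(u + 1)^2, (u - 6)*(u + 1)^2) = u^2 + 2*u + 1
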